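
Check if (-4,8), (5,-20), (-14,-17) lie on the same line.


-4*(-20+ 17) + 5*(-17-8) - 14*(8+ 20)
= 12 - 125 - 392 = -505

No, not collinear (determinant = -505)


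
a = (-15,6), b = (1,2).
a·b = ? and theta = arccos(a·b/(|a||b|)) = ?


a·b = -15*1 + 6*2 = -15 + 12 = -3
|a| = sqrt(225+36) = 16.1555
|b| = sqrt(1+4) = 2.2361
cos(theta) = -3/(sqrt(261)*sqrt(5)) = -3/sqrt(1305) = -0.083045
theta = arccos(-3/sqrt(1305)) = 94.7636 degrees

a·b = -3, theta = 94.7636 deg


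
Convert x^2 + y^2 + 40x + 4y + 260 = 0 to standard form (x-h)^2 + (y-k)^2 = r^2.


h = -D/2 = -40/2 = -20
k = -E/2 = -4/2 = -2
r^2 = h^2 + k^2 - F = 400 + 4 - 260 = 144
r = 12

Center (-20, -2), radius = 12


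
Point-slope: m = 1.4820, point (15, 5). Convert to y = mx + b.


y - 5 = 1.4820(x - 15)
y = 1.4820x + 5 - 1.4820*15
y = 1.4820x - 17.2300

y = 1.4820x - 17.2300


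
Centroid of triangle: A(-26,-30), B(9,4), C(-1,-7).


Gx = (-26+9- 1)/3 = -18/3 = -6.0000
Gy = (-30+4- 7)/3 = -33/3 = -11.0000

G = (-6.0000, -11.0000)


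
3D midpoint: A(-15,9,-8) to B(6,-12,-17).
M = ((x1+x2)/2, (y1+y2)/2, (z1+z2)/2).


Mx = (-15+6)/2 = -4.5000
My = (9- 12)/2 = -1.5000
Mz = (-8- 17)/2 = -12.5000

M = (-4.5000, -1.5000, -12.5000)


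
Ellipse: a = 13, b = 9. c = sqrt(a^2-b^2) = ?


c^2 = 13^2 - 9^2 = 169 - 81 = 88
c = sqrt(88) = 9.3808

c = 9.3808


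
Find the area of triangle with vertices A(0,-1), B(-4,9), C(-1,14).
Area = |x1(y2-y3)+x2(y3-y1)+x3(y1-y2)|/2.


0*(9-14) = 0
-4*(14+ 1) = -60
-1*(-1-9) = 10
sum = -50
Area = |-50|/2 = 25.0000

25.0000 sq units


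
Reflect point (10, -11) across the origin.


Reflection rule for origin: (-x, -y)
(10, -11) -> (-10, 11)

(-10, 11)


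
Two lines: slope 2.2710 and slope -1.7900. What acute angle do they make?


m1-m2 = 4.061
1+m1*m2 = -3.06509
tan(theta) = |4.061/(-3.06509)| = 1.324920
theta = arctan(|4.061/(-3.06509)|) = 52.9559 degrees (acute angle)

52.9559 degrees


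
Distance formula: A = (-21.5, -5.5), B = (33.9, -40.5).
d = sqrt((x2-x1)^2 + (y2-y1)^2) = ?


dx = 33.9 + 21.5 = 55.4
dy = -40.5 + 5.5 = -35.0
d = sqrt(3069.16 + 1225.0) = sqrt(4294.16) = 65.5298

65.5298


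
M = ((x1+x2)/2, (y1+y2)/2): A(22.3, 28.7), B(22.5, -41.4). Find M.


Mx = (22.3 + 22.5)/2 = 44.8/2 = 22.4000
My = (28.7 - 41.4)/2 = -12.7/2 = -6.3500

(22.4000, -6.3500)


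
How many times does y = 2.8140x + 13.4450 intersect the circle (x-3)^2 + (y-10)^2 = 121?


Substitute y = 2.8140x + 13.4450: (x-3)^2 + (2.8140x+13.4450-10)^2 = 121
Expand to Ax^2 + Bx + C = 0, where b-k = 3.445
A = 1+m^2 = 8.918596
B = 2(m(b-k) - h) = 2(2.8140*3.445 - 3) = 13.38846
C = h^2 + (b-k)^2 - r^2 = 9 + 11.868025 - 121 = -100.131975
disc = B^2-4AC = 179.2509 + 3572.1465 = 3751.3974
disc > 0

2 intersection points


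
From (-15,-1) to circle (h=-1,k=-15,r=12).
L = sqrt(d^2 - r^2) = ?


d = sqrt((-15+ 1)^2 + (-1+ 15)^2) = sqrt(196+196) = 19.7990
L = sqrt(392.0000 - 144) = sqrt(248.0000) = 15.7480

15.7480


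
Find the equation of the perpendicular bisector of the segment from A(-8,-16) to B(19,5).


Midpoint = (5.5, -5.5)
Slope of AB = dy/dx = 21/27 = 0.7778
Perp slope = -dx/dy = -27/21 = -1.2857
b = My - (perp slope)*Mx = -5.5 + (27*5.5)/21 = -5.5 + 7.0714 = 1.5714

y = -1.2857x + 1.5714


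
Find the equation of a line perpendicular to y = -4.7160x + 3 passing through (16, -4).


Perpendicular slope = -1/m1 = -1/(-4.7160) = 0.2120
b2 = y0 - m2*x0 = -4 + 16/(-4.7160) = -4 - 3.3927 = -7.3927

y = 0.2120x - 7.3927


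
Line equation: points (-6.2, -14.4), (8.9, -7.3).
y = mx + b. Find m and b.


m = (7.1)/(15.1) = 0.4702
b = y1 - m*x1 = -14.4 - (7.1*(-6.2))/(15.1) = -14.4 + 2.9152 = -11.4848

y = 0.4702x - 11.4848


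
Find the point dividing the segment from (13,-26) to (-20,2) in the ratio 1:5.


Px = (1*(-20) + 5*13)/6 = 45/6 = 7.5000
Py = (1*2 + 5*(-26))/6 = -128/6 = -21.3333

P = (7.5000, -21.3333)


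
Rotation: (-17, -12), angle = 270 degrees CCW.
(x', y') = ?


cos(270) = 0, sin(270) = -1
x' = -17*0 + 12*(-1) = -12
y' = -17*(-1) - 12*0 = 17

(-12, 17)


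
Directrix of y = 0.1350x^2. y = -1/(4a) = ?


a = 0.1350
1/(4a) = 1.8519
directrix: y = -1.8519 = -1.8519

y = -1.8519


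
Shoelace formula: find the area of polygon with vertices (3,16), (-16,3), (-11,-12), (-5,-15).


sum(xi*y_{i+1}) = 3*3 - 16*(-12) - 11*(-15) - 5*16 = 286
sum(yi*x_{i+1}) = 16*(-16) + 3*(-11) - 12*(-5) - 15*3 = -274
Area = |286 + 274|/2 = 560/2 = 280.0000

280.0000 sq units


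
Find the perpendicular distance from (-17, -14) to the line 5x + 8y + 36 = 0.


|5*(-17) + 8*(-14) + 36| = |-161| = 161
sqrt(25 + 64) = sqrt(89) = 9.4340
d = 161/sqrt(89) = 17.0660

17.0660


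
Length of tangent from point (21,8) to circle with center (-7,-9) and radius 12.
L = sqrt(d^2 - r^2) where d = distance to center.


d = sqrt((21+ 7)^2 + (8+ 9)^2) = sqrt(784+289) = 32.7567
L = sqrt(1073.0000 - 144) = sqrt(929.0000) = 30.4795

30.4795


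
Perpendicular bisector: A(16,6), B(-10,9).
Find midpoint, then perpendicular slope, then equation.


Midpoint = (3, 7.5)
Slope of AB = dy/dx = 3/(-26) = -0.1154
Perp slope = -dx/dy = 26/3 = 8.6667
b = My - (perp slope)*Mx = 7.5 + (-26*3)/3 = 7.5 - 26.0000 = -18.5000

y = 8.6667x - 18.5000


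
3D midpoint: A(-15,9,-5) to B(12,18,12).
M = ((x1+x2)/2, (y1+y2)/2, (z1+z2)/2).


Mx = (-15+12)/2 = -1.5000
My = (9+18)/2 = 13.5000
Mz = (-5+12)/2 = 3.5000

M = (-1.5000, 13.5000, 3.5000)


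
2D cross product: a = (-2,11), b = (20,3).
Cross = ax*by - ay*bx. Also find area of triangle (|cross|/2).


cross = -2*3 - 11*20 = -6 - 220 = -226
Triangle area = |-226|/2 = 226/2 = 113.0000

cross = -226, triangle area = 113.0000


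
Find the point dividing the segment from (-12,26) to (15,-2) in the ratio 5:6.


Px = (5*15 + 6*(-12))/11 = 3/11 = 0.2727
Py = (5*(-2) + 6*26)/11 = 146/11 = 13.2727

P = (0.2727, 13.2727)


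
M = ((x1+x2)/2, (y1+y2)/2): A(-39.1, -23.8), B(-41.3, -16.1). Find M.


Mx = (-39.1 - 41.3)/2 = -80.4/2 = -40.2000
My = (-23.8 - 16.1)/2 = -39.9/2 = -19.9500

(-40.2000, -19.9500)


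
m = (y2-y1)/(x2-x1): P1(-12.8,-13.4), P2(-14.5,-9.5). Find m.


dy = -9.5 + 13.4 = 3.9
dx = -14.5 + 12.8 = -1.7
m = 3.9/(-1.7) = -2.2941

m = -2.2941


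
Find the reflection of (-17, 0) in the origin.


Reflection rule for origin: (-x, -y)
(-17, 0) -> (17, 0)

(17, 0)


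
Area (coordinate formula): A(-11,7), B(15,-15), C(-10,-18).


-11*(-15+ 18) = -33
15*(-18-7) = -375
-10*(7+ 15) = -220
sum = -628
Area = |-628|/2 = 314.0000

314.0000 sq units


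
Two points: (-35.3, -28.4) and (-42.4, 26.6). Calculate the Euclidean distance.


dx = -42.4 + 35.3 = -7.1
dy = 26.6 + 28.4 = 55.0
d = sqrt(50.41 + 3025.0) = sqrt(3075.41) = 55.4564

55.4564


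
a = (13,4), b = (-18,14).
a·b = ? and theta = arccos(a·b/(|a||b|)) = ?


a·b = 13*(-18) + 4*14 = -234 + 56 = -178
|a| = sqrt(169+16) = 13.6015
|b| = sqrt(324+196) = 22.8035
cos(theta) = -178/(sqrt(185)*sqrt(520)) = -178/sqrt(96200) = -0.573895
theta = arccos(-178/sqrt(96200)) = 125.0223 degrees

a·b = -178, theta = 125.0223 deg


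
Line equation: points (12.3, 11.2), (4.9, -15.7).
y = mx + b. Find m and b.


m = (-26.9)/(-7.4) = 3.6351
b = y1 - m*x1 = 11.2 - (-26.9*12.3)/(-7.4) = 11.2 - 44.7122 = -33.5122

y = 3.6351x - 33.5122


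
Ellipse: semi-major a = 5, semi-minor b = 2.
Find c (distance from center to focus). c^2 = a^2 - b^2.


c^2 = 5^2 - 2^2 = 25 - 4 = 21
c = sqrt(21) = 4.5826

c = 4.5826


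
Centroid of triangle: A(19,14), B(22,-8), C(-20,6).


Gx = (19+22- 20)/3 = 21/3 = 7.0000
Gy = (14- 8+6)/3 = 12/3 = 4.0000

G = (7.0000, 4.0000)


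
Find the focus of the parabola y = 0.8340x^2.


a = 0.8340
4a = 3.3360
focus = (0, 1/3.3360) = (0, 0.2998)

Focus = (0, 0.2998)


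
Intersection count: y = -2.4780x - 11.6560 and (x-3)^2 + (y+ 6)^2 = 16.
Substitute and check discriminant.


Substitute y = -2.4780x - 11.6560: (x-3)^2 + (-2.4780x- 11.6560+ 6)^2 = 16
Expand to Ax^2 + Bx + C = 0, where b-k = -5.656
A = 1+m^2 = 7.140484
B = 2(m(b-k) - h) = 2(-2.4780*(-5.656) - 3) = 22.031136
C = h^2 + (b-k)^2 - r^2 = 9 + 31.990336 - 16 = 24.990336
disc = B^2-4AC = 485.3710 - 713.7724 = -228.4014
disc < 0

0 intersection points


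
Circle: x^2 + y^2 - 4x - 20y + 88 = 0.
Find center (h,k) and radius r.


h = -D/2 = 4/2 = 2
k = -E/2 = 20/2 = 10
r^2 = h^2 + k^2 - F = 4 + 100 - 88 = 16
r = 4

Center (2, 10), radius = 4


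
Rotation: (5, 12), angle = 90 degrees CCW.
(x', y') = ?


cos(90) = 0, sin(90) = 1
x' = 5*0 - 12*1 = -12
y' = 5*1 + 12*0 = 5

(-12, 5)


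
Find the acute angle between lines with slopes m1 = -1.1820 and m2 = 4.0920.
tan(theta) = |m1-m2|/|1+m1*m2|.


m1-m2 = -5.274
1+m1*m2 = -3.836744
tan(theta) = |-5.274/(-3.836744)| = 1.374603
theta = arctan(|-5.274/(-3.836744)|) = 53.9648 degrees (acute angle)

53.9648 degrees


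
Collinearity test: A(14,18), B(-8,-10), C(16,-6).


14*(-10+ 6) - 8*(-6-18) + 16*(18+ 10)
= -56 + 192 + 448 = 584

No, not collinear (determinant = 584)


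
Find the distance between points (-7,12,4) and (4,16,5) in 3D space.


dx=11, dy=4, dz=1
d = sqrt(121+16+1) = sqrt(138) = 11.7473

11.7473


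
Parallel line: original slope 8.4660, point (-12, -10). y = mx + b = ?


Parallel lines have equal slopes.
m2 = 8.4660
b2 = -10 - 8.4660*(-12) = 91.5920

y = 8.4660x + 91.5920


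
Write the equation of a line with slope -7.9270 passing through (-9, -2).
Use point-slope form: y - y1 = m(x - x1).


y + 2 = -7.9270(x + 9)
y = -7.9270x - 2 + 7.9270*(-9)
y = -7.9270x - 73.3430

y = -7.9270x - 73.3430


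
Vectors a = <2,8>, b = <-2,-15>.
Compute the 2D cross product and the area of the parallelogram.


cross = 2*(-15) - 8*(-2) = -30 + 16 = -14
Parallelogram area = |-14| = 14

cross = -14, parallelogram area = 14


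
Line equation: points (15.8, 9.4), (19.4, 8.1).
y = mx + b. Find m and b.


m = (-1.3)/(3.6) = -0.3611
b = y1 - m*x1 = 9.4 - (-1.3*15.8)/(3.6) = 9.4 + 5.7056 = 15.1056

y = -0.3611x + 15.1056


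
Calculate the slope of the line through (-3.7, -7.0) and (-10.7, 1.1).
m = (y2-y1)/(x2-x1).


dy = 1.1 + 7.0 = 8.1
dx = -10.7 + 3.7 = -7
m = 8.1/(-7) = -1.1571

m = -1.1571


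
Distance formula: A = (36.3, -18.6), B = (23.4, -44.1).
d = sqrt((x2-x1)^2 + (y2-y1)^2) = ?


dx = 23.4 - 36.3 = -12.9
dy = -44.1 + 18.6 = -25.5
d = sqrt(166.41 + 650.25) = sqrt(816.66) = 28.5773

28.5773


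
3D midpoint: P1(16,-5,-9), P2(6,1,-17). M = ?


Mx = (16+6)/2 = 11.0000
My = (-5+1)/2 = -2.0000
Mz = (-9- 17)/2 = -13.0000

M = (11.0000, -2.0000, -13.0000)


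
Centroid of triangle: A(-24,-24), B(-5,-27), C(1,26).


Gx = (-24- 5+1)/3 = -28/3 = -9.3333
Gy = (-24- 27+26)/3 = -25/3 = -8.3333

G = (-9.3333, -8.3333)


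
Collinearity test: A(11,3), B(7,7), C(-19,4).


11*(7-4) + 7*(4-3) - 19*(3-7)
= 33 + 7 + 76 = 116

No, not collinear (determinant = 116)


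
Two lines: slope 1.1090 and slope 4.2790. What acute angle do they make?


m1-m2 = -3.17
1+m1*m2 = 5.745411
tan(theta) = |-3.17/5.745411| = 0.551745
theta = arctan(|-3.17/5.745411|) = 28.8875 degrees (acute angle)

28.8875 degrees


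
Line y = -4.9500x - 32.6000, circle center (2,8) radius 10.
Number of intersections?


Substitute y = -4.9500x - 32.6000: (x-2)^2 + (-4.9500x- 32.6000-8)^2 = 100
Expand to Ax^2 + Bx + C = 0, where b-k = -40.6
A = 1+m^2 = 25.5025
B = 2(m(b-k) - h) = 2(-4.9500*(-40.6) - 2) = 397.94
C = h^2 + (b-k)^2 - r^2 = 4 + 1648.36 - 100 = 1552.36
disc = B^2-4AC = 158356.2436 - 158356.2436 = 0
disc = 0

1 intersection point (tangent)


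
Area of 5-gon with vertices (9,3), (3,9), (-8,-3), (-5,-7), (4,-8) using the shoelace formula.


sum(xi*y_{i+1}) = 9*9 + 3*(-3) - 8*(-7) - 5*(-8) + 4*3 = 180
sum(yi*x_{i+1}) = 3*3 + 9*(-8) - 3*(-5) - 7*4 - 8*9 = -148
Area = |180 + 148|/2 = 328/2 = 164.0000

164.0000 sq units


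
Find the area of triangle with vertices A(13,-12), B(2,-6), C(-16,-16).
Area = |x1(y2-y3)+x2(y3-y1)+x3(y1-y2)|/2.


13*(-6+ 16) = 130
2*(-16+ 12) = -8
-16*(-12+ 6) = 96
sum = 218
Area = |218|/2 = 109.0000

109.0000 sq units


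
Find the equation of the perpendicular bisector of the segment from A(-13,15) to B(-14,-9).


Midpoint = (-13.5, 3)
Slope of AB = dy/dx = -24/(-1) = 24.0000
Perp slope = -dx/dy = -1/24 = -0.0417
b = My - (perp slope)*Mx = 3 + (-1*(-13.5))/(-24) = 3 - 0.5625 = 2.4375

y = -0.0417x + 2.4375


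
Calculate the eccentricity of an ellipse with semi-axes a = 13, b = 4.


c = sqrt(169-16) = sqrt(153) = 12.3693
e = c/a = sqrt(153)/13 = 0.9515

e = 0.9515


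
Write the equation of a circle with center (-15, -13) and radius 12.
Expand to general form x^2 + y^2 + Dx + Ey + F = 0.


(x+ 15)^2 + (y+ 13)^2 = 12^2
D = -2h = 30, E = -2k = 26
F = h^2+k^2-r^2 = 225+169-144 = 250

x^2 + y^2 + 30x + 26y + 250 = 0


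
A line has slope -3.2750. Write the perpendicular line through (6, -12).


Perpendicular slope = -1/m1 = -1/(-3.2750) = 0.3053
b2 = y0 - m2*x0 = -12 + 6/(-3.2750) = -12 - 1.8321 = -13.8321

y = 0.3053x - 13.8321


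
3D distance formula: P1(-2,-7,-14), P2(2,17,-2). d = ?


dx=4, dy=24, dz=12
d = sqrt(16+576+144) = sqrt(736) = 27.1293

27.1293


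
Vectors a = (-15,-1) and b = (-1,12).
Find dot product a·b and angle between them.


a·b = -15*(-1) - 1*12 = 15 - 12 = 3
|a| = sqrt(225+1) = 15.0333
|b| = sqrt(1+144) = 12.0416
cos(theta) = 3/(sqrt(226)*sqrt(145)) = 3/sqrt(32770) = 0.016572
theta = arccos(3/sqrt(32770)) = 89.0504 degrees

a·b = 3, theta = 89.0504 deg


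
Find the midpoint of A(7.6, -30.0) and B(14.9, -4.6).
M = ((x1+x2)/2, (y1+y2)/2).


Mx = (7.6 + 14.9)/2 = 22.5/2 = 11.2500
My = (-30.0 - 4.6)/2 = -34.6/2 = -17.3000

(11.2500, -17.3000)


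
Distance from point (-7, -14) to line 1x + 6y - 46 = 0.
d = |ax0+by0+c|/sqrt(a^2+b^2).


|1*(-7) + 6*(-14) - 46| = |-137| = 137
sqrt(1 + 36) = sqrt(37) = 6.0828
d = 137/sqrt(37) = 22.5227

22.5227


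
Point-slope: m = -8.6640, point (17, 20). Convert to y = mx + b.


y - 20 = -8.6640(x - 17)
y = -8.6640x + 20 + 8.6640*17
y = -8.6640x + 167.2880

y = -8.6640x + 167.2880


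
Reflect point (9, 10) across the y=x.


Reflection rule for y=x: (y, x)
(9, 10) -> (10, 9)

(10, 9)


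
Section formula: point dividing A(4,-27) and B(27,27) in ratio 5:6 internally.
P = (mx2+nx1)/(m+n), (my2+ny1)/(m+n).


Px = (5*27 + 6*4)/11 = 159/11 = 14.4545
Py = (5*27 + 6*(-27))/11 = -27/11 = -2.4545

P = (14.4545, -2.4545)


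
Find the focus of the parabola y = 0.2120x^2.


a = 0.2120
4a = 0.8480
focus = (0, 1/0.8480) = (0, 1.1792)

Focus = (0, 1.1792)


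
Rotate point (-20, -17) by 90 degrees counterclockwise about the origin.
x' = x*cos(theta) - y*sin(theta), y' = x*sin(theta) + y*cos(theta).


cos(90) = 0, sin(90) = 1
x' = -20*0 + 17*1 = 17
y' = -20*1 - 17*0 = -20

(17, -20)


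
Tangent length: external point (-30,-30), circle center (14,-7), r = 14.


d = sqrt((-30-14)^2 + (-30+ 7)^2) = sqrt(1936+529) = 49.6488
L = sqrt(2465.0000 - 196) = sqrt(2269.0000) = 47.6340

47.6340


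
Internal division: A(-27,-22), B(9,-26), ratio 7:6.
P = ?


Px = (7*9 + 6*(-27))/13 = -99/13 = -7.6154
Py = (7*(-26) + 6*(-22))/13 = -314/13 = -24.1538

P = (-7.6154, -24.1538)


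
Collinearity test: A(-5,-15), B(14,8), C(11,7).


-5*(8-7) + 14*(7+ 15) + 11*(-15-8)
= -5 + 308 - 253 = 50

No, not collinear (determinant = 50)


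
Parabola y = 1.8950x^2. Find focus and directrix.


a = 1.8950
1/(4a) = 0.1319
Focus = (0, 0.1319)
Directrix: y = -0.1319

Focus = (0, 0.1319), Directrix: y = -0.1319


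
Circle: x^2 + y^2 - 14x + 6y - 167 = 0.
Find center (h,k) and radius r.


h = -D/2 = 14/2 = 7
k = -E/2 = -6/2 = -3
r^2 = h^2 + k^2 - F = 49 + 9 + 167 = 225
r = 15

Center (7, -3), radius = 15


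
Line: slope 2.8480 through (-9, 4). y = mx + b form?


y - 4 = 2.8480(x + 9)
y = 2.8480x + 4 - 2.8480*(-9)
y = 2.8480x + 29.6320

y = 2.8480x + 29.6320


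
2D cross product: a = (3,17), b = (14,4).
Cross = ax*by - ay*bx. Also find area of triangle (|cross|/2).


cross = 3*4 - 17*14 = 12 - 238 = -226
Triangle area = |-226|/2 = 226/2 = 113.0000

cross = -226, triangle area = 113.0000


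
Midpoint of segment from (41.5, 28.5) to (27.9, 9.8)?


Mx = (41.5 + 27.9)/2 = 69.4/2 = 34.7000
My = (28.5 + 9.8)/2 = 38.3/2 = 19.1500

(34.7000, 19.1500)


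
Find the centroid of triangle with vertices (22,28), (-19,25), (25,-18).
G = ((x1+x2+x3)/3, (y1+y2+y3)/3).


Gx = (22- 19+25)/3 = 28/3 = 9.3333
Gy = (28+25- 18)/3 = 35/3 = 11.6667

G = (9.3333, 11.6667)


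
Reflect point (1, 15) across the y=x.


Reflection rule for y=x: (y, x)
(1, 15) -> (15, 1)

(15, 1)


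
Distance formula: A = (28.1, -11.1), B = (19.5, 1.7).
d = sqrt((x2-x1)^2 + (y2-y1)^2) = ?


dx = 19.5 - 28.1 = -8.6
dy = 1.7 + 11.1 = 12.8
d = sqrt(73.96 + 163.84) = sqrt(237.8) = 15.4208

15.4208


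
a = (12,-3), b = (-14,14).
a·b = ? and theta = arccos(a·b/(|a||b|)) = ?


a·b = 12*(-14) - 3*14 = -168 - 42 = -210
|a| = sqrt(144+9) = 12.3693
|b| = sqrt(196+196) = 19.7990
cos(theta) = -210/(sqrt(153)*sqrt(392)) = -210/sqrt(59976) = -0.857493
theta = arccos(-210/sqrt(59976)) = 149.0362 degrees

a·b = -210, theta = 149.0362 deg


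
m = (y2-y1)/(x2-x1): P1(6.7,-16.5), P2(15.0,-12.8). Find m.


dy = -12.8 + 16.5 = 3.7
dx = 15.0 - 6.7 = 8.3
m = 3.7/8.3 = 0.4458

m = 0.4458


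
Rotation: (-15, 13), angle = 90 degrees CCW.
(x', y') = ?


cos(90) = 0, sin(90) = 1
x' = -15*0 - 13*1 = -13
y' = -15*1 + 13*0 = -15

(-13, -15)


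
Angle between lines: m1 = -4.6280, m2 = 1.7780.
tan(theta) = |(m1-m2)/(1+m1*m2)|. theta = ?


m1-m2 = -6.406
1+m1*m2 = -7.228584
tan(theta) = |-6.406/(-7.228584)| = 0.886204
theta = arctan(|-6.406/(-7.228584)|) = 41.5475 degrees (acute angle)

41.5475 degrees


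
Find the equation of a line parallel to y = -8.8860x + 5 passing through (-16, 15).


Parallel lines have equal slopes.
m2 = -8.8860
b2 = 15 + 8.8860*(-16) = -127.1760

y = -8.8860x - 127.1760


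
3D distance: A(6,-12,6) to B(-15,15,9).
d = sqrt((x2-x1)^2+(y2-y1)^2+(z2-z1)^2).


dx=-21, dy=27, dz=3
d = sqrt(441+729+9) = sqrt(1179) = 34.3366

34.3366


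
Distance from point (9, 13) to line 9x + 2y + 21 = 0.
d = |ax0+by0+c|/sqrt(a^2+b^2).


|9*9 + 2*13 + 21| = |128| = 128
sqrt(81 + 4) = sqrt(85) = 9.2195
d = 128/sqrt(85) = 13.8835

13.8835


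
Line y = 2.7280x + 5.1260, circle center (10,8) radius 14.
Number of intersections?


Substitute y = 2.7280x + 5.1260: (x-10)^2 + (2.7280x+5.1260-8)^2 = 196
Expand to Ax^2 + Bx + C = 0, where b-k = -2.874
A = 1+m^2 = 8.441984
B = 2(m(b-k) - h) = 2(2.7280*(-2.874) - 10) = -35.680544
C = h^2 + (b-k)^2 - r^2 = 100 + 8.259876 - 196 = -87.740124
disc = B^2-4AC = 1273.1012 + 2962.8029 = 4235.9041
disc > 0

2 intersection points


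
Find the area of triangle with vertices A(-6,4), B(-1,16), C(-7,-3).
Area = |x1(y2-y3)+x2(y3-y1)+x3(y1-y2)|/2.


-6*(16+ 3) = -114
-1*(-3-4) = 7
-7*(4-16) = 84
sum = -23
Area = |-23|/2 = 11.5000

11.5000 sq units


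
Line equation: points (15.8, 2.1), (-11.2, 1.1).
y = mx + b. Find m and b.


m = (-1.0)/(-27.0) = 0.0370
b = y1 - m*x1 = 2.1 - (-1.0*15.8)/(-27.0) = 2.1 - 0.5852 = 1.5148

y = 0.0370x + 1.5148


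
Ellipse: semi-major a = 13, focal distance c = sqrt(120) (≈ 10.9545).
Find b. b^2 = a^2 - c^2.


b^2 = 13^2 - (sqrt(120))^2 = 169 - 120 = 49
b = sqrt(49) = 7

b = 7


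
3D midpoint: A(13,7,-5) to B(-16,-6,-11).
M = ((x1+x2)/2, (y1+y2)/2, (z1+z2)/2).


Mx = (13- 16)/2 = -1.5000
My = (7- 6)/2 = 0.5000
Mz = (-5- 11)/2 = -8.0000

M = (-1.5000, 0.5000, -8.0000)


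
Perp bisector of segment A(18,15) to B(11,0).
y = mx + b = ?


Midpoint = (14.5, 7.5)
Slope of AB = dy/dx = -15/(-7) = 2.1429
Perp slope = -dx/dy = -7/15 = -0.4667
b = My - (perp slope)*Mx = 7.5 + (-7*14.5)/(-15) = 7.5 + 6.7667 = 14.2667

y = -0.4667x + 14.2667


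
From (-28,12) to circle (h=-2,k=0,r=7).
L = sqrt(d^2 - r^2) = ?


d = sqrt((-28+ 2)^2 + (12-0)^2) = sqrt(676+144) = 28.6356
L = sqrt(820.0000 - 49) = sqrt(771.0000) = 27.7669

27.7669


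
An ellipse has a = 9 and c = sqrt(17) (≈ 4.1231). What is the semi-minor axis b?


b^2 = 9^2 - (sqrt(17))^2 = 81 - 17 = 64
b = sqrt(64) = 8

b = 8


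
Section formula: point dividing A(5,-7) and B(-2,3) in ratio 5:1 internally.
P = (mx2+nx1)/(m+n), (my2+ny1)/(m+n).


Px = (5*(-2) + 1*5)/6 = -5/6 = -0.8333
Py = (5*3 + 1*(-7))/6 = 8/6 = 1.3333

P = (-0.8333, 1.3333)


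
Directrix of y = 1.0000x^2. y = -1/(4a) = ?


a = 1.0000
1/(4a) = 0.2500
directrix: y = -0.2500 = -0.2500

y = -0.2500


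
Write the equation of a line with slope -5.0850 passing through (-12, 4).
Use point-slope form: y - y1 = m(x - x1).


y - 4 = -5.0850(x + 12)
y = -5.0850x + 4 + 5.0850*(-12)
y = -5.0850x - 57.0200

y = -5.0850x - 57.0200


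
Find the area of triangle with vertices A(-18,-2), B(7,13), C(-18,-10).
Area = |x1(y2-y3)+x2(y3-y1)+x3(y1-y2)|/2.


-18*(13+ 10) = -414
7*(-10+ 2) = -56
-18*(-2-13) = 270
sum = -200
Area = |-200|/2 = 100.0000

100.0000 sq units


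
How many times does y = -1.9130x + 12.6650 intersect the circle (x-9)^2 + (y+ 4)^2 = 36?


Substitute y = -1.9130x + 12.6650: (x-9)^2 + (-1.9130x+12.6650+ 4)^2 = 36
Expand to Ax^2 + Bx + C = 0, where b-k = 16.665
A = 1+m^2 = 4.659569
B = 2(m(b-k) - h) = 2(-1.9130*16.665 - 9) = -81.76029
C = h^2 + (b-k)^2 - r^2 = 81 + 277.722225 - 36 = 322.722225
disc = B^2-4AC = 6684.7450 - 6014.9859 = 669.7591
disc > 0

2 intersection points


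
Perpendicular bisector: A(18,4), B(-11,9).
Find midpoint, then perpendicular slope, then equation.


Midpoint = (3.5, 6.5)
Slope of AB = dy/dx = 5/(-29) = -0.1724
Perp slope = -dx/dy = 29/5 = 5.8000
b = My - (perp slope)*Mx = 6.5 + (-29*3.5)/5 = 6.5 - 20.3000 = -13.8000

y = 5.8000x - 13.8000


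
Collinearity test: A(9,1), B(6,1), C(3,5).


9*(1-5) + 6*(5-1) + 3*(1-1)
= -36 + 24 + 0 = -12

No, not collinear (determinant = -12)


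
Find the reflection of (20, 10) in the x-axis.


Reflection rule for x-axis: (x, -y)
(20, 10) -> (20, -10)

(20, -10)


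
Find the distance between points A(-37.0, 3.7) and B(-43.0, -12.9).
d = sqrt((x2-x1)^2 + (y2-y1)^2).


dx = -43.0 + 37.0 = -6.0
dy = -12.9 - 3.7 = -16.6
d = sqrt(36.0 + 275.56) = sqrt(311.56) = 17.6511

17.6511


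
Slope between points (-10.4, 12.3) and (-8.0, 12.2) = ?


dy = 12.2 - 12.3 = -0.1
dx = -8.0 + 10.4 = 2.4
m = -0.1/2.4 = -0.0417

m = -0.0417


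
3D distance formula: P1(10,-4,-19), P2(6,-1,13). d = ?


dx=-4, dy=3, dz=32
d = sqrt(16+9+1024) = sqrt(1049) = 32.3883

32.3883


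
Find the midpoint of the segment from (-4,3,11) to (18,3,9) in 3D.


Mx = (-4+18)/2 = 7.0000
My = (3+3)/2 = 3.0000
Mz = (11+9)/2 = 10.0000

M = (7.0000, 3.0000, 10.0000)


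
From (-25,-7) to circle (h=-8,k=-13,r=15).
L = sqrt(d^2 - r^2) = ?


d = sqrt((-25+ 8)^2 + (-7+ 13)^2) = sqrt(289+36) = 18.0278
L = sqrt(325.0000 - 225) = sqrt(100.0000) = 10.0000

10.0000


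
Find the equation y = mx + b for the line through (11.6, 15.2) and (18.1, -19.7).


m = (-34.9)/(6.5) = -5.3692
b = y1 - m*x1 = 15.2 - (-34.9*11.6)/(6.5) = 15.2 + 62.2831 = 77.4831

y = -5.3692x + 77.4831


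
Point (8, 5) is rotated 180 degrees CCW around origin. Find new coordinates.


cos(180) = -1, sin(180) = 0
x' = 8*(-1) - 5*0 = -8
y' = 8*0 + 5*(-1) = -5

(-8, -5)


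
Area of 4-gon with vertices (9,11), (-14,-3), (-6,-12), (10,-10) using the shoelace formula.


sum(xi*y_{i+1}) = 9*(-3) - 14*(-12) - 6*(-10) + 10*11 = 311
sum(yi*x_{i+1}) = 11*(-14) - 3*(-6) - 12*10 - 10*9 = -346
Area = |311 + 346|/2 = 657/2 = 328.5000

328.5000 sq units


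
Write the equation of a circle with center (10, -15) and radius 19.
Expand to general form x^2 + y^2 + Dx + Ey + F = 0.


(x-10)^2 + (y+ 15)^2 = 19^2
D = -2h = -20, E = -2k = 30
F = h^2+k^2-r^2 = 100+225-361 = -36

x^2 + y^2 - 20x + 30y - 36 = 0


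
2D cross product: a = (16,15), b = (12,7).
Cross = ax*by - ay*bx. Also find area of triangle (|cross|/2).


cross = 16*7 - 15*12 = 112 - 180 = -68
Triangle area = |-68|/2 = 68/2 = 34.0000

cross = -68, triangle area = 34.0000


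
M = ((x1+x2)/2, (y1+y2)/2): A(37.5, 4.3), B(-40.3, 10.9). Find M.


Mx = (37.5 - 40.3)/2 = -2.8/2 = -1.4000
My = (4.3 + 10.9)/2 = 15.2/2 = 7.6000

(-1.4000, 7.6000)


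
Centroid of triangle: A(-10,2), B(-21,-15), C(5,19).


Gx = (-10- 21+5)/3 = -26/3 = -8.6667
Gy = (2- 15+19)/3 = 6/3 = 2.0000

G = (-8.6667, 2.0000)


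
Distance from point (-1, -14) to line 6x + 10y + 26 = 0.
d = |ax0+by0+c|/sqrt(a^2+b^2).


|6*(-1) + 10*(-14) + 26| = |-120| = 120
sqrt(36 + 100) = sqrt(136) = 11.6619
d = 120/sqrt(136) = 10.2899

10.2899


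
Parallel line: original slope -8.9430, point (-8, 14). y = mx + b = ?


Parallel lines have equal slopes.
m2 = -8.9430
b2 = 14 + 8.9430*(-8) = -57.5440

y = -8.9430x - 57.5440


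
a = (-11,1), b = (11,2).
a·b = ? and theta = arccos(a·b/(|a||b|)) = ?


a·b = -11*11 + 1*2 = -121 + 2 = -119
|a| = sqrt(121+1) = 11.0454
|b| = sqrt(121+4) = 11.1803
cos(theta) = -119/(sqrt(122)*sqrt(125)) = -119/sqrt(15250) = -0.963634
theta = arccos(-119/sqrt(15250)) = 164.5007 degrees

a·b = -119, theta = 164.5007 deg


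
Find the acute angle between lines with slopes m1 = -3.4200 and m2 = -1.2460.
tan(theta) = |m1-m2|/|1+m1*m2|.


m1-m2 = -2.174
1+m1*m2 = 5.26132
tan(theta) = |-2.174/5.26132| = 0.413204
theta = arctan(|-2.174/5.26132|) = 22.4506 degrees (acute angle)

22.4506 degrees


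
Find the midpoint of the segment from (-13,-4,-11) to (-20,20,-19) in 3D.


Mx = (-13- 20)/2 = -16.5000
My = (-4+20)/2 = 8.0000
Mz = (-11- 19)/2 = -15.0000

M = (-16.5000, 8.0000, -15.0000)


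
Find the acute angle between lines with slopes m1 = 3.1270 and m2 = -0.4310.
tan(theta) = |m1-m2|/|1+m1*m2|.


m1-m2 = 3.558
1+m1*m2 = -0.347737
tan(theta) = |3.558/(-0.347737)| = 10.231871
theta = arctan(|3.558/(-0.347737)|) = 84.4180 degrees (acute angle)

84.4180 degrees


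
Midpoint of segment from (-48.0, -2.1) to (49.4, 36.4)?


Mx = (-48.0 + 49.4)/2 = 1.4/2 = 0.7000
My = (-2.1 + 36.4)/2 = 34.3/2 = 17.1500

(0.7000, 17.1500)


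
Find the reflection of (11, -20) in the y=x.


Reflection rule for y=x: (y, x)
(11, -20) -> (-20, 11)

(-20, 11)


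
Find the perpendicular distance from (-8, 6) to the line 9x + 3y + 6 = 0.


|9*(-8) + 3*6 + 6| = |-48| = 48
sqrt(81 + 9) = sqrt(90) = 9.4868
d = 48/sqrt(90) = 5.0596

5.0596


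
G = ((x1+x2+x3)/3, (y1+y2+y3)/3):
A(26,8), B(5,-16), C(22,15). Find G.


Gx = (26+5+22)/3 = 53/3 = 17.6667
Gy = (8- 16+15)/3 = 7/3 = 2.3333

G = (17.6667, 2.3333)


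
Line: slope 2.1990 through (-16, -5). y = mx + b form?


y + 5 = 2.1990(x + 16)
y = 2.1990x - 5 - 2.1990*(-16)
y = 2.1990x + 30.1840

y = 2.1990x + 30.1840


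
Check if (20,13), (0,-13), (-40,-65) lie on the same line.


20*(-13+ 65) + 0*(-65-13) - 40*(13+ 13)
= 1040 + 0 - 1040 = 0

Yes, collinear (determinant = 0)


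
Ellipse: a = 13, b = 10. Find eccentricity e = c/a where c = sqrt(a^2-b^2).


c = sqrt(169-100) = sqrt(69) = 8.3066
e = c/a = sqrt(69)/13 = 0.6390

e = 0.6390


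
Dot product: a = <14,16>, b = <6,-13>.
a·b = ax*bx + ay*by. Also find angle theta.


a·b = 14*6 + 16*(-13) = 84 - 208 = -124
|a| = sqrt(196+256) = 21.2603
|b| = sqrt(36+169) = 14.3178
cos(theta) = -124/(sqrt(452)*sqrt(205)) = -124/sqrt(92660) = -0.407357
theta = arccos(-124/sqrt(92660)) = 114.0389 degrees

a·b = -124, theta = 114.0389 deg


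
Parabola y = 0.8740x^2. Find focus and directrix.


a = 0.8740
1/(4a) = 0.2860
Focus = (0, 0.2860)
Directrix: y = -0.2860

Focus = (0, 0.2860), Directrix: y = -0.2860


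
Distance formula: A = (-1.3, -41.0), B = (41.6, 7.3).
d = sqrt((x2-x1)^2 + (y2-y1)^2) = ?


dx = 41.6 + 1.3 = 42.9
dy = 7.3 + 41.0 = 48.3
d = sqrt(1840.41 + 2332.89) = sqrt(4173.3) = 64.6011

64.6011


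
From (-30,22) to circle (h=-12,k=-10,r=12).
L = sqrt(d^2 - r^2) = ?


d = sqrt((-30+ 12)^2 + (22+ 10)^2) = sqrt(324+1024) = 36.7151
L = sqrt(1348.0000 - 144) = sqrt(1204.0000) = 34.6987

34.6987


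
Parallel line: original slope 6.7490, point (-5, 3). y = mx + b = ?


Parallel lines have equal slopes.
m2 = 6.7490
b2 = 3 - 6.7490*(-5) = 36.7450

y = 6.7490x + 36.7450


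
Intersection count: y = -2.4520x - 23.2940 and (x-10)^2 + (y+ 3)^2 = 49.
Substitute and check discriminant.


Substitute y = -2.4520x - 23.2940: (x-10)^2 + (-2.4520x- 23.2940+ 3)^2 = 49
Expand to Ax^2 + Bx + C = 0, where b-k = -20.294
A = 1+m^2 = 7.012304
B = 2(m(b-k) - h) = 2(-2.4520*(-20.294) - 10) = 79.521776
C = h^2 + (b-k)^2 - r^2 = 100 + 411.846436 - 49 = 462.846436
disc = B^2-4AC = 6323.7129 - 12982.4797 = -6658.7668
disc < 0

0 intersection points


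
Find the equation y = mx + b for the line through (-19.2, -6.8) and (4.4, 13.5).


m = (20.3)/(23.6) = 0.8602
b = y1 - m*x1 = -6.8 - (20.3*(-19.2))/(23.6) = -6.8 + 16.5153 = 9.7153

y = 0.8602x + 9.7153


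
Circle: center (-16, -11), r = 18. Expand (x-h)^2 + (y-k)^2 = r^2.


(x+ 16)^2 + (y+ 11)^2 = 18^2
D = -2h = 32, E = -2k = 22
F = h^2+k^2-r^2 = 256+121-324 = 53

x^2 + y^2 + 32x + 22y + 53 = 0


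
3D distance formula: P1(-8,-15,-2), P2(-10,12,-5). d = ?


dx=-2, dy=27, dz=-3
d = sqrt(4+729+9) = sqrt(742) = 27.2397

27.2397


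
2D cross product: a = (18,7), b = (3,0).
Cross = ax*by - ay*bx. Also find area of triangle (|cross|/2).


cross = 18*0 - 7*3 = 0 - 21 = -21
Triangle area = |-21|/2 = 21/2 = 10.5000

cross = -21, triangle area = 10.5000


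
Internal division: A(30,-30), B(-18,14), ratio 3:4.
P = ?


Px = (3*(-18) + 4*30)/7 = 66/7 = 9.4286
Py = (3*14 + 4*(-30))/7 = -78/7 = -11.1429

P = (9.4286, -11.1429)


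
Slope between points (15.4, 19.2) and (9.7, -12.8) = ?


dy = -12.8 - 19.2 = -32.0
dx = 9.7 - 15.4 = -5.7
m = -32.0/(-5.7) = 5.6140

m = 5.6140


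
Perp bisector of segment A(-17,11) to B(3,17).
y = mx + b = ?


Midpoint = (-7, 14)
Slope of AB = dy/dx = 6/20 = 0.3000
Perp slope = -dx/dy = -20/6 = -3.3333
b = My - (perp slope)*Mx = 14 + (20*(-7))/6 = 14 - 23.3333 = -9.3333

y = -3.3333x - 9.3333


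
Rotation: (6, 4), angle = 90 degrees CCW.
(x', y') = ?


cos(90) = 0, sin(90) = 1
x' = 6*0 - 4*1 = -4
y' = 6*1 + 4*0 = 6

(-4, 6)


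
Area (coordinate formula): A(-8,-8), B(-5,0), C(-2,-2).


-8*(0+ 2) = -16
-5*(-2+ 8) = -30
-2*(-8-0) = 16
sum = -30
Area = |-30|/2 = 15.0000

15.0000 sq units


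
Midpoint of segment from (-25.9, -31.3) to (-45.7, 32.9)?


Mx = (-25.9 - 45.7)/2 = -71.6/2 = -35.8000
My = (-31.3 + 32.9)/2 = 1.6/2 = 0.8000

(-35.8000, 0.8000)


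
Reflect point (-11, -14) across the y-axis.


Reflection rule for y-axis: (-x, y)
(-11, -14) -> (11, -14)

(11, -14)


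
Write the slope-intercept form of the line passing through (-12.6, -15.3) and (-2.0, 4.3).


m = (19.6)/(10.6) = 1.8491
b = y1 - m*x1 = -15.3 - (19.6*(-12.6))/(10.6) = -15.3 + 23.2981 = 7.9981

y = 1.8491x + 7.9981


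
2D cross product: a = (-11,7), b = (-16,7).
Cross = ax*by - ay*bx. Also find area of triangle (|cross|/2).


cross = -11*7 - 7*(-16) = -77 + 112 = 35
Triangle area = |35|/2 = 35/2 = 17.5000

cross = 35, triangle area = 17.5000


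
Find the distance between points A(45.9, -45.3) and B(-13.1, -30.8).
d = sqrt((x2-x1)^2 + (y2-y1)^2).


dx = -13.1 - 45.9 = -59.0
dy = -30.8 + 45.3 = 14.5
d = sqrt(3481.0 + 210.25) = sqrt(3691.25) = 60.7557

60.7557


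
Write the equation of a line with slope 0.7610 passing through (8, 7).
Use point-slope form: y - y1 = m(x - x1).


y - 7 = 0.7610(x - 8)
y = 0.7610x + 7 - 0.7610*8
y = 0.7610x + 0.9120

y = 0.7610x + 0.9120


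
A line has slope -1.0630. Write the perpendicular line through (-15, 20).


Perpendicular slope = -1/m1 = -1/(-1.0630) = 0.9407
b2 = y0 - m2*x0 = 20 - 15/(-1.0630) = 20 + 14.1110 = 34.1110

y = 0.9407x + 34.1110


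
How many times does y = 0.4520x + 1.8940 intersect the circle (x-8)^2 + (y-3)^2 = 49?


Substitute y = 0.4520x + 1.8940: (x-8)^2 + (0.4520x+1.8940-3)^2 = 49
Expand to Ax^2 + Bx + C = 0, where b-k = -1.106
A = 1+m^2 = 1.204304
B = 2(m(b-k) - h) = 2(0.4520*(-1.106) - 8) = -16.999824
C = h^2 + (b-k)^2 - r^2 = 64 + 1.223236 - 49 = 16.223236
disc = B^2-4AC = 288.9940 - 78.1508 = 210.8432
disc > 0

2 intersection points


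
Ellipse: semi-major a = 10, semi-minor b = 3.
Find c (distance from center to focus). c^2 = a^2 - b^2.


c^2 = 10^2 - 3^2 = 100 - 9 = 91
c = sqrt(91) = 9.5394

c = 9.5394


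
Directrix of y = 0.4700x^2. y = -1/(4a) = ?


a = 0.4700
1/(4a) = 0.5319
directrix: y = -0.5319 = -0.5319

y = -0.5319


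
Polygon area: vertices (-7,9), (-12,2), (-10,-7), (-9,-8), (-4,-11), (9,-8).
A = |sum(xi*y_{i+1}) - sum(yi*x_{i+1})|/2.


sum(xi*y_{i+1}) = -7*2 - 12*(-7) - 10*(-8) - 9*(-11) - 4*(-8) + 9*9 = 362
sum(yi*x_{i+1}) = 9*(-12) + 2*(-10) - 7*(-9) - 8*(-4) - 11*9 - 8*(-7) = -76
Area = |362 + 76|/2 = 438/2 = 219.0000

219.0000 sq units


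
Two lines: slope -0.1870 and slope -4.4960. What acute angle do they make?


m1-m2 = 4.309
1+m1*m2 = 1.840752
tan(theta) = |4.309/1.840752| = 2.340891
theta = arctan(|4.309/1.840752|) = 66.8684 degrees (acute angle)

66.8684 degrees


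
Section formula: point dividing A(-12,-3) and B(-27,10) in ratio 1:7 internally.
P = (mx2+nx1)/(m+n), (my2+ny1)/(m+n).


Px = (1*(-27) + 7*(-12))/8 = -111/8 = -13.8750
Py = (1*10 + 7*(-3))/8 = -11/8 = -1.3750

P = (-13.8750, -1.3750)


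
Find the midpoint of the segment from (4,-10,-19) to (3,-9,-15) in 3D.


Mx = (4+3)/2 = 3.5000
My = (-10- 9)/2 = -9.5000
Mz = (-19- 15)/2 = -17.0000

M = (3.5000, -9.5000, -17.0000)


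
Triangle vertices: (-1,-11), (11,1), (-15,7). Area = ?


-1*(1-7) = 6
11*(7+ 11) = 198
-15*(-11-1) = 180
sum = 384
Area = |384|/2 = 192.0000

192.0000 sq units


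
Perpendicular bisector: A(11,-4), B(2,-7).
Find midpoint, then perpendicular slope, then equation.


Midpoint = (6.5, -5.5)
Slope of AB = dy/dx = -3/(-9) = 0.3333
Perp slope = -dx/dy = -9/3 = -3.0000
b = My - (perp slope)*Mx = -5.5 + (-9*6.5)/(-3) = -5.5 + 19.5000 = 14.0000

y = -3.0000x + 14.0000


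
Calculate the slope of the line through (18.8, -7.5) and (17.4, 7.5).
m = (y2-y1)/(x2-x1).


dy = 7.5 + 7.5 = 15.0
dx = 17.4 - 18.8 = -1.4
m = 15.0/(-1.4) = -10.7143

m = -10.7143


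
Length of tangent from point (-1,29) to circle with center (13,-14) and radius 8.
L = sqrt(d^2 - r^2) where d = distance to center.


d = sqrt((-1-13)^2 + (29+ 14)^2) = sqrt(196+1849) = 45.2217
L = sqrt(2045.0000 - 64) = sqrt(1981.0000) = 44.5084

44.5084


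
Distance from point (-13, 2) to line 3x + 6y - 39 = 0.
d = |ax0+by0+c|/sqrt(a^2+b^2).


|3*(-13) + 6*2 - 39| = |-66| = 66
sqrt(9 + 36) = sqrt(45) = 6.7082
d = 66/sqrt(45) = 9.8387

9.8387


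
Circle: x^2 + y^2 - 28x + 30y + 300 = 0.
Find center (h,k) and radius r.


h = -D/2 = 28/2 = 14
k = -E/2 = -30/2 = -15
r^2 = h^2 + k^2 - F = 196 + 225 - 300 = 121
r = 11

Center (14, -15), radius = 11


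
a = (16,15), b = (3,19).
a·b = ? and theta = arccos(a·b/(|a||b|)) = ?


a·b = 16*3 + 15*19 = 48 + 285 = 333
|a| = sqrt(256+225) = 21.9317
|b| = sqrt(9+361) = 19.2354
cos(theta) = 333/(sqrt(481)*sqrt(370)) = 333/sqrt(177970) = 0.789352
theta = arccos(333/sqrt(177970)) = 37.8750 degrees

a·b = 333, theta = 37.8750 deg


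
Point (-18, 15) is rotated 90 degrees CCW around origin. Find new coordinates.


cos(90) = 0, sin(90) = 1
x' = -18*0 - 15*1 = -15
y' = -18*1 + 15*0 = -18

(-15, -18)


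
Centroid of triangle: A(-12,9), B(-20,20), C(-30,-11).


Gx = (-12- 20- 30)/3 = -62/3 = -20.6667
Gy = (9+20- 11)/3 = 18/3 = 6.0000

G = (-20.6667, 6.0000)


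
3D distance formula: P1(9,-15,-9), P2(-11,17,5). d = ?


dx=-20, dy=32, dz=14
d = sqrt(400+1024+196) = sqrt(1620) = 40.2492

40.2492


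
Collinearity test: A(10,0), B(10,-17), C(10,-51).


10*(-17+ 51) + 10*(-51-0) + 10*(0+ 17)
= 340 - 510 + 170 = 0

Yes, collinear (determinant = 0)


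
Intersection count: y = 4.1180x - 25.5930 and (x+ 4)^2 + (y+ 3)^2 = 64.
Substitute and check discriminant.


Substitute y = 4.1180x - 25.5930: (x+ 4)^2 + (4.1180x- 25.5930+ 3)^2 = 64
Expand to Ax^2 + Bx + C = 0, where b-k = -22.593
A = 1+m^2 = 17.957924
B = 2(m(b-k) - h) = 2(4.1180*(-22.593) + 4) = -178.075948
C = h^2 + (b-k)^2 - r^2 = 16 + 510.443649 - 64 = 462.443649
disc = B^2-4AC = 31711.0433 - 33218.1116 = -1507.0683
disc < 0

0 intersection points


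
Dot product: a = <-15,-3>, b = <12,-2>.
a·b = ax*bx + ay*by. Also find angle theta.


a·b = -15*12 - 3*(-2) = -180 + 6 = -174
|a| = sqrt(225+9) = 15.2971
|b| = sqrt(144+4) = 12.1655
cos(theta) = -174/(sqrt(234)*sqrt(148)) = -174/sqrt(34632) = -0.934998
theta = arccos(-174/sqrt(34632)) = 159.2277 degrees

a·b = -174, theta = 159.2277 deg


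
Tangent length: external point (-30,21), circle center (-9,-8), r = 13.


d = sqrt((-30+ 9)^2 + (21+ 8)^2) = sqrt(441+841) = 35.8050
L = sqrt(1282.0000 - 169) = sqrt(1113.0000) = 33.3617

33.3617


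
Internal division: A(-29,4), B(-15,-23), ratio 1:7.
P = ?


Px = (1*(-15) + 7*(-29))/8 = -218/8 = -27.2500
Py = (1*(-23) + 7*4)/8 = 5/8 = 0.6250

P = (-27.2500, 0.6250)


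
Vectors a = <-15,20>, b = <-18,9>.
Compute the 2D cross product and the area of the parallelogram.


cross = -15*9 - 20*(-18) = -135 + 360 = 225
Parallelogram area = |225| = 225

cross = 225, parallelogram area = 225


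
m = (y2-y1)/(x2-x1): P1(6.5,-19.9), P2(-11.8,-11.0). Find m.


dy = -11.0 + 19.9 = 8.9
dx = -11.8 - 6.5 = -18.3
m = 8.9/(-18.3) = -0.4863

m = -0.4863


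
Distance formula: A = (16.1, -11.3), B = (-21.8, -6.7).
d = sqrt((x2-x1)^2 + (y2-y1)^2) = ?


dx = -21.8 - 16.1 = -37.9
dy = -6.7 + 11.3 = 4.6
d = sqrt(1436.41 + 21.16) = sqrt(1457.57) = 38.1781

38.1781


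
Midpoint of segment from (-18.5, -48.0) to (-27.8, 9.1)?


Mx = (-18.5 - 27.8)/2 = -46.3/2 = -23.1500
My = (-48.0 + 9.1)/2 = -38.9/2 = -19.4500

(-23.1500, -19.4500)


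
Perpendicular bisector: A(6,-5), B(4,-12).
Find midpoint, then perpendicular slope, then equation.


Midpoint = (5, -8.5)
Slope of AB = dy/dx = -7/(-2) = 3.5000
Perp slope = -dx/dy = -2/7 = -0.2857
b = My - (perp slope)*Mx = -8.5 + (-2*5)/(-7) = -8.5 + 1.4286 = -7.0714

y = -0.2857x - 7.0714


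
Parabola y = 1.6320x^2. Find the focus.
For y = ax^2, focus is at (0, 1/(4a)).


a = 1.6320
4a = 6.5280
focus = (0, 1/6.5280) = (0, 0.1532)

Focus = (0, 0.1532)


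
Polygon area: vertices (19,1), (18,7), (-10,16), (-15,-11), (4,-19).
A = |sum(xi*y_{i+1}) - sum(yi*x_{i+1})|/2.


sum(xi*y_{i+1}) = 19*7 + 18*16 - 10*(-11) - 15*(-19) + 4*1 = 820
sum(yi*x_{i+1}) = 1*18 + 7*(-10) + 16*(-15) - 11*4 - 19*19 = -697
Area = |820 + 697|/2 = 1517/2 = 758.5000

758.5000 sq units


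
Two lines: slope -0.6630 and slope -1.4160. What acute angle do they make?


m1-m2 = 0.753
1+m1*m2 = 1.938808
tan(theta) = |0.753/1.938808| = 0.388383
theta = arctan(|0.753/1.938808|) = 21.2253 degrees (acute angle)

21.2253 degrees


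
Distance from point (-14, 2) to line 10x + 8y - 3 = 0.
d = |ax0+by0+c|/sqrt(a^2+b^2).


|10*(-14) + 8*2 - 3| = |-127| = 127
sqrt(100 + 64) = sqrt(164) = 12.8062
d = 127/sqrt(164) = 9.9170

9.9170


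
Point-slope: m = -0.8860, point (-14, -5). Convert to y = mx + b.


y + 5 = -0.8860(x + 14)
y = -0.8860x - 5 + 0.8860*(-14)
y = -0.8860x - 17.4040

y = -0.8860x - 17.4040


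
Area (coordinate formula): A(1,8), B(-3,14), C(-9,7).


1*(14-7) = 7
-3*(7-8) = 3
-9*(8-14) = 54
sum = 64
Area = |64|/2 = 32.0000

32.0000 sq units


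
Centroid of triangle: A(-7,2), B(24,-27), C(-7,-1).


Gx = (-7+24- 7)/3 = 10/3 = 3.3333
Gy = (2- 27- 1)/3 = -26/3 = -8.6667

G = (3.3333, -8.6667)
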